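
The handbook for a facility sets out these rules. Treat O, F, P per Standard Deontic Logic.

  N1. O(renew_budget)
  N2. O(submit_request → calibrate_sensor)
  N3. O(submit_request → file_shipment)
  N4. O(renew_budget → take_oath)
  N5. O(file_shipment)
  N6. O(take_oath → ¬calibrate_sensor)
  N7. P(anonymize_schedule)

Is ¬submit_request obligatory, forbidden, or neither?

Obligatory

Premise 1 gives O(renew_budget).
Applying K to premise 4 (O(renew_budget → take_oath)) and O(renew_budget) yields O(take_oath).
From O(take_oath) and premise 6, O(take_oath → ¬calibrate_sensor), we obtain O(¬calibrate_sensor).
Premise 2 is O(submit_request → calibrate_sensor); contrapositively O(¬calibrate_sensor → ¬submit_request). Since O(¬calibrate_sensor) holds, K gives O(¬submit_request).
Premises 3, 5, 7 do not contribute to this derivation.
Hence ¬submit_request is obligatory.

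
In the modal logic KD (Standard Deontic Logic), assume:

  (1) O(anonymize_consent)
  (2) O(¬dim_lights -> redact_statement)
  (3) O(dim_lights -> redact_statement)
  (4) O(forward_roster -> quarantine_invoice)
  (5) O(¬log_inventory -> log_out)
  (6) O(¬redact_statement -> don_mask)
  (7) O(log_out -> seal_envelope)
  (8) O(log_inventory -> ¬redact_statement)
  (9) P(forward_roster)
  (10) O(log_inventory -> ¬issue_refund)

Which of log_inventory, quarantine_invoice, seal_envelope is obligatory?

Premises 2 and 3 are O(¬dim_lights -> redact_statement) and O(dim_lights -> redact_statement); every ideal world satisfies ¬dim_lights or dim_lights, so in either case redact_statement holds — hence O(redact_statement).
Premise 8 is O(log_inventory -> ¬redact_statement); contrapositively O(redact_statement -> ¬log_inventory). Since O(redact_statement) holds, K gives O(¬log_inventory).
Premise 5 is O(¬log_inventory -> log_out); since O(¬log_inventory), deontic closure gives O(log_out).
Premise 7 is O(log_out -> seal_envelope); since O(log_out), deontic closure gives O(seal_envelope).
So O(seal_envelope) holds — seal_envelope is obligatory. None of the other listed options is made obligatory by any chain of premises.

seal_envelope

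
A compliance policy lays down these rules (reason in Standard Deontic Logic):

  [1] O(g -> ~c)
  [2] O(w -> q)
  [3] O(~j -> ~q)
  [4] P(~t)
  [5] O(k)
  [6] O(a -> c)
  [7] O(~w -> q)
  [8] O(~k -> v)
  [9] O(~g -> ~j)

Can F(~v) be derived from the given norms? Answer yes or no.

No

Premise 8 is O(~k -> v), but O(~k) is not derivable from the premises, so it does not yield O(v).
No other premise forces O(v). An ideal world satisfying every premise can still have ~v true, so F(~v) is not derivable.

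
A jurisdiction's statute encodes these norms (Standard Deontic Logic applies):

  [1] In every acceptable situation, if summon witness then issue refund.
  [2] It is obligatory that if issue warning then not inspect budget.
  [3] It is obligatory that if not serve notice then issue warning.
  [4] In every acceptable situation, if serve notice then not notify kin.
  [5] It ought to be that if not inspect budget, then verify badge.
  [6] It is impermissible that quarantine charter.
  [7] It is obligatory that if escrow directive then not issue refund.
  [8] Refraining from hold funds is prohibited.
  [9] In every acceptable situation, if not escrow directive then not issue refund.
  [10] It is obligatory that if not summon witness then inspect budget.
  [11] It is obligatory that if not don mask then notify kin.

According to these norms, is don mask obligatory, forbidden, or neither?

Obligatory

By case analysis on ¬escrow_directive: premise 9 gives O(¬escrow_directive → ¬issue_refund) and premise 7 gives O(escrow_directive → ¬issue_refund), so O(¬issue_refund) either way.
Premise 1, O(summon_witness → issue_refund), contraposes to O(¬issue_refund → ¬summon_witness); with O(¬issue_refund) we get O(¬summon_witness).
With premise 10, O(¬summon_witness → inspect_budget), the K-axiom yields O(inspect_budget).
Premise 2, O(issue_warning → ¬inspect_budget), contraposes to O(inspect_budget → ¬issue_warning); with O(inspect_budget) we get O(¬issue_warning).
Premise 3 is O(¬serve_notice → issue_warning); contrapositively O(¬issue_warning → serve_notice). Since O(¬issue_warning) holds, K gives O(serve_notice).
Applying K to premise 4 (O(serve_notice → ¬notify_kin)) and O(serve_notice) yields O(¬notify_kin).
Premise 11 is O(¬don_mask → notify_kin); contrapositively O(¬notify_kin → don_mask). Since O(¬notify_kin) holds, K gives O(don_mask).
Premises 5, 6, 8 do not contribute to this derivation.
Hence don_mask is obligatory.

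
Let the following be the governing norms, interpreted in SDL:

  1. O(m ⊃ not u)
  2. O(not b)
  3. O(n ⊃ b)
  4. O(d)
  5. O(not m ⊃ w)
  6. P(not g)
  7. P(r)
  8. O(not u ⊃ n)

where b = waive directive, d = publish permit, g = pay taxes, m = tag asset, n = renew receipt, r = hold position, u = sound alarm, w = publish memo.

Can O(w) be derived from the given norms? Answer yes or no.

From premise 2 we have O(not b).
The contrapositive of premise 3 (O(n ⊃ b)) is O(not b ⊃ not n), and O(not b) is already established, so O(not n).
The contrapositive of premise 8 (O(not u ⊃ n)) is O(not n ⊃ u), and O(not n) is already established, so O(u).
Premise 1, O(m ⊃ not u), contraposes to O(u ⊃ not m); with O(u) we get O(not m).
With premise 5, O(not m ⊃ w), the K-axiom yields O(w).
Premises 4, 6, 7 do not contribute to this derivation.
So O(w) follows.

Yes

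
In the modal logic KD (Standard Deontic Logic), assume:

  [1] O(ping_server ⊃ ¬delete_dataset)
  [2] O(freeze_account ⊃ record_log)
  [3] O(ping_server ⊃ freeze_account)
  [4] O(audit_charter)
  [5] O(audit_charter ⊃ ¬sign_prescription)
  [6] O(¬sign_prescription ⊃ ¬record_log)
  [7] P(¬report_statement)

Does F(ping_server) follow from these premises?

From premise 4 we have O(audit_charter).
From O(audit_charter) and premise 5, O(audit_charter ⊃ ¬sign_prescription), we obtain O(¬sign_prescription).
From O(¬sign_prescription) and premise 6, O(¬sign_prescription ⊃ ¬record_log), we obtain O(¬record_log).
The contrapositive of premise 2 (O(freeze_account ⊃ record_log)) is O(¬record_log ⊃ ¬freeze_account), and O(¬record_log) is already established, so O(¬freeze_account).
Premise 3, O(ping_server ⊃ freeze_account), contraposes to O(¬freeze_account ⊃ ¬ping_server); with O(¬freeze_account) we get O(¬ping_server).
Premises 1, 7 do not contribute to this derivation.
So O(¬ping_server) holds, i.e. F(ping_server). The claim follows.

Yes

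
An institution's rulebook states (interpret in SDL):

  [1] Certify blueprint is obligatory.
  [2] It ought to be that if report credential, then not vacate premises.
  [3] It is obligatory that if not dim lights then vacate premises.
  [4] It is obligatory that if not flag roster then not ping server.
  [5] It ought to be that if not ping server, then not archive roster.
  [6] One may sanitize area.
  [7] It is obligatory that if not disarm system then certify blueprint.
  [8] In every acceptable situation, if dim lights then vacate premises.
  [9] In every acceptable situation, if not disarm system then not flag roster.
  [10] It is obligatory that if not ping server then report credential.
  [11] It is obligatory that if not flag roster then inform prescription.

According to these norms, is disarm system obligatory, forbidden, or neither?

Premises 3 and 8 are O(¬dim_lights → vacate_premises) and O(dim_lights → vacate_premises); every ideal world satisfies ¬dim_lights or dim_lights, so in either case vacate_premises holds — hence O(vacate_premises).
The contrapositive of premise 2 (O(report_credential → ¬vacate_premises)) is O(vacate_premises → ¬report_credential), and O(vacate_premises) is already established, so O(¬report_credential).
Premise 10, O(¬ping_server → report_credential), contraposes to O(¬report_credential → ping_server); with O(¬report_credential) we get O(ping_server).
The contrapositive of premise 4 (O(¬flag_roster → ¬ping_server)) is O(ping_server → flag_roster), and O(ping_server) is already established, so O(flag_roster).
Premise 9, O(¬disarm_system → ¬flag_roster), contraposes to O(flag_roster → disarm_system); with O(flag_roster) we get O(disarm_system).
Premises 1, 5, 6, 7, 11 do not contribute to this derivation.
Hence disarm_system is obligatory.

Obligatory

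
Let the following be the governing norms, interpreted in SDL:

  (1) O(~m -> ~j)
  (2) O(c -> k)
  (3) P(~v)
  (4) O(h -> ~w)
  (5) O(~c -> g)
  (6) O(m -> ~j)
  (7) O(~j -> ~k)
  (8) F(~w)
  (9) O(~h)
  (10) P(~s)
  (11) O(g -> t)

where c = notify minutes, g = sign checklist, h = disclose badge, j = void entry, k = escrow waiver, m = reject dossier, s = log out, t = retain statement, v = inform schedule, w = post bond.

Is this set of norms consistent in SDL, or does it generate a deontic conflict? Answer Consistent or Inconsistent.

Premise 4 is O(h -> ~w), but O(h) is not derivable from the premises, so it does not yield O(~w).
So O(~w) is not derivable, and the apparent clash with O(w) does not arise.
A world satisfying every obligation exists (e.g. c=false, g=true, h=false, j=false, k=false, m=false, s=false, t=true, v=false, w=true); no atom is both obligatory and forbidden, so the set is consistent.

Consistent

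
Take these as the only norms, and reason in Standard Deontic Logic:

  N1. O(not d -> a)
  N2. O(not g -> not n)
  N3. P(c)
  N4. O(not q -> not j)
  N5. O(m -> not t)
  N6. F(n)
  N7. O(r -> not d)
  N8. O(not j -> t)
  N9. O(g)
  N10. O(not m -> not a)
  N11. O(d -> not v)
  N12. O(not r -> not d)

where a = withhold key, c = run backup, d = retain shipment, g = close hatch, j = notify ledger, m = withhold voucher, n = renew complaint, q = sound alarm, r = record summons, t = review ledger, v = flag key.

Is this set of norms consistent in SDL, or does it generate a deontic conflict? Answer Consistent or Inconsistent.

Premise 2 is O(not g -> not n); even if O(not n) held, inferring O(not g) would be affirming the consequent — invalid.
So O(not g) is not derivable, and the apparent clash with O(g) does not arise.
A world satisfying every obligation exists (e.g. a=true, c=false, d=false, g=true, j=true, m=true, n=false, q=true, r=false, t=false, v=false); no atom is both obligatory and forbidden, so the set is consistent.

Consistent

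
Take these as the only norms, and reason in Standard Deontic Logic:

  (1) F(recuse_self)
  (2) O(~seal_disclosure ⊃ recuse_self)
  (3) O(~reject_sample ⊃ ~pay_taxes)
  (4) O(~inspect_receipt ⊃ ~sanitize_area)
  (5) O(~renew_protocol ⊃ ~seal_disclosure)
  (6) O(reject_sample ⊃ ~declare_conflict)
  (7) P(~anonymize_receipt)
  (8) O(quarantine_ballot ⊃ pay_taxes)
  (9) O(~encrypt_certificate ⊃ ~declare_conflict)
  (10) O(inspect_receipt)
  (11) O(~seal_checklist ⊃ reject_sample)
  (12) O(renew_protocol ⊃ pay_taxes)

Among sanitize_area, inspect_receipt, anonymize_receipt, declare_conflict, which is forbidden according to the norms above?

Premise 1 is F(recuse_self), i.e. O(~recuse_self).
Premise 2, O(~seal_disclosure ⊃ recuse_self), contraposes to O(~recuse_self ⊃ seal_disclosure); with O(~recuse_self) we get O(seal_disclosure).
The contrapositive of premise 5 (O(~renew_protocol ⊃ ~seal_disclosure)) is O(seal_disclosure ⊃ renew_protocol), and O(seal_disclosure) is already established, so O(renew_protocol).
With premise 12, O(renew_protocol ⊃ pay_taxes), the K-axiom yields O(pay_taxes).
The contrapositive of premise 3 (O(~reject_sample ⊃ ~pay_taxes)) is O(pay_taxes ⊃ reject_sample), and O(pay_taxes) is already established, so O(reject_sample).
Applying K to premise 6 (O(reject_sample ⊃ ~declare_conflict)) and O(reject_sample) yields O(~declare_conflict).
So O(~declare_conflict) holds, i.e. declare_conflict is forbidden. None of the other listed options is forbidden under the premises.

declare_conflict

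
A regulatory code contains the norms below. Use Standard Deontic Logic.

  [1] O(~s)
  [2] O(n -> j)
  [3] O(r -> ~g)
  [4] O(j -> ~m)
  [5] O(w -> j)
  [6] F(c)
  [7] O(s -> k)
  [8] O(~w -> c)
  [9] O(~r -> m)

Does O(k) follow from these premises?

Premise 7 is O(s -> k), but O(s) is not derivable from the premises, so it does not yield O(k).
No other premise forces O(k). An ideal world satisfying every premise can still have k false, so O(k) is not derivable.

No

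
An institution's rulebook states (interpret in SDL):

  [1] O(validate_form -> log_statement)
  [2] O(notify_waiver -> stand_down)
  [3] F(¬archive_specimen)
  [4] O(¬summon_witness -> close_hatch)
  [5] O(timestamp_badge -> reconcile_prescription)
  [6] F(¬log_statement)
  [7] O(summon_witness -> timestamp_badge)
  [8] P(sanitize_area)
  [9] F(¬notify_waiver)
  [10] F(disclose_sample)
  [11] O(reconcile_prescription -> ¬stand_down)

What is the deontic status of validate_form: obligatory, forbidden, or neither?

Neither

Premise 1 is O(validate_form -> log_statement); even if O(log_statement) held, inferring O(validate_form) would be affirming the consequent — invalid.
No premise or chain of K-axiom applications forces O(validate_form), and none forces O(¬validate_form). So validate_form is neither obligatory nor forbidden under these norms.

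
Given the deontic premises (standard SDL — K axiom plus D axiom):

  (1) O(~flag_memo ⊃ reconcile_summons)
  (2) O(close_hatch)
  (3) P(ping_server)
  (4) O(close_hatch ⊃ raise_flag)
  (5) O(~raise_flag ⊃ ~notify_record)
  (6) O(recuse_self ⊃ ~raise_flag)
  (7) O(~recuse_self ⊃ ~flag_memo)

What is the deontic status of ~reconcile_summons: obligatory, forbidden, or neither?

Premise 2 gives O(close_hatch).
Applying K to premise 4 (O(close_hatch ⊃ raise_flag)) and O(close_hatch) yields O(raise_flag).
Premise 6, O(recuse_self ⊃ ~raise_flag), contraposes to O(raise_flag ⊃ ~recuse_self); with O(raise_flag) we get O(~recuse_self).
With premise 7, O(~recuse_self ⊃ ~flag_memo), the K-axiom yields O(~flag_memo).
Applying K to premise 1 (O(~flag_memo ⊃ reconcile_summons)) and O(~flag_memo) yields O(reconcile_summons).
Premises 3, 5 do not contribute to this derivation.
Thus O(reconcile_summons), which is F(~reconcile_summons): ~reconcile_summons is forbidden.

Forbidden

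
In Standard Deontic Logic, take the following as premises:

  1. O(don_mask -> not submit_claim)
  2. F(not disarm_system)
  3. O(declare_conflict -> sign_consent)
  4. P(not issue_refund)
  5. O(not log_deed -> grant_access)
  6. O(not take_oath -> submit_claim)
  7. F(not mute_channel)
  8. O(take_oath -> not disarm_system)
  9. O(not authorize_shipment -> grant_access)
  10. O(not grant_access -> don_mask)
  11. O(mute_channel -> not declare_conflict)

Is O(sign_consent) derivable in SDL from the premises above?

No

Premise 3 is O(declare_conflict -> sign_consent), but O(declare_conflict) is not derivable from the premises, so it does not yield O(sign_consent).
No other premise forces O(sign_consent). An ideal world satisfying every premise can still have sign_consent false, so O(sign_consent) is not derivable.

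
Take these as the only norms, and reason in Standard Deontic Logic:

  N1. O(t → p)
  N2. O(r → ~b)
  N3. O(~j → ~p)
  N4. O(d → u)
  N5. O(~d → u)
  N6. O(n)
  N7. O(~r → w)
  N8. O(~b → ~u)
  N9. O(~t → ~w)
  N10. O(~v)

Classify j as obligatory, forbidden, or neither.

Obligatory

Premises 4 and 5 are O(d → u) and O(~d → u); every ideal world satisfies d or ~d, so in either case u holds — hence O(u).
Premise 8, O(~b → ~u), contraposes to O(u → b); with O(u) we get O(b).
Premise 2, O(r → ~b), contraposes to O(b → ~r); with O(b) we get O(~r).
Premise 7 is O(~r → w); since O(~r), deontic closure gives O(w).
Premise 9, O(~t → ~w), contraposes to O(w → t); with O(w) we get O(t).
With premise 1, O(t → p), the K-axiom yields O(p).
Premise 3, O(~j → ~p), contraposes to O(p → j); with O(p) we get O(j).
Premises 6, 10 do not contribute to this derivation.
Hence j is obligatory.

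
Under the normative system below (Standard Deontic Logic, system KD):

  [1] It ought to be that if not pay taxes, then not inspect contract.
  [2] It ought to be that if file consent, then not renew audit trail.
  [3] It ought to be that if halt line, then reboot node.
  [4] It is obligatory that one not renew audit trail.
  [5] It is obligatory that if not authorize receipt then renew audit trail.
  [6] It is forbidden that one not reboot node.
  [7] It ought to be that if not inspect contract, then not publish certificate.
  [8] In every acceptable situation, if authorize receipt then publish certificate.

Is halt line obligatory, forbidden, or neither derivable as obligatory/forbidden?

Neither

Premise 3 is O(halt_line → reboot_node); even if O(reboot_node) held, inferring O(halt_line) would be affirming the consequent — invalid.
No premise or chain of K-axiom applications forces O(halt_line), and none forces O(¬halt_line). So halt_line is neither obligatory nor forbidden under these norms.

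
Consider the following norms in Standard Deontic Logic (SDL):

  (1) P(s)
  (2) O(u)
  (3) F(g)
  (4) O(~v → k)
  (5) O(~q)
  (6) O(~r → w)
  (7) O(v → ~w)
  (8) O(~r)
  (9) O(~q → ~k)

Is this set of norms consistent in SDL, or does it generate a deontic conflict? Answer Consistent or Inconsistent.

Inconsistent

Premise 5 states O(~q) outright.
Premise 9 is O(~q → ~k); since O(~q), deontic closure gives O(~k).
The contrapositive of premise 4 (O(~v → k)) is O(~k → v), and O(~k) is already established, so O(v).
Applying K to premise 7 (O(v → ~w)) and O(v) yields O(~w).
Premise 6 is O(~r → w); contrapositively O(~w → r). Since O(~w) holds, K gives O(r).
But premise 8 directly asserts O(~r).
We now have both O(r) and O(~r) — r is simultaneously obligatory and forbidden, violating the D-axiom.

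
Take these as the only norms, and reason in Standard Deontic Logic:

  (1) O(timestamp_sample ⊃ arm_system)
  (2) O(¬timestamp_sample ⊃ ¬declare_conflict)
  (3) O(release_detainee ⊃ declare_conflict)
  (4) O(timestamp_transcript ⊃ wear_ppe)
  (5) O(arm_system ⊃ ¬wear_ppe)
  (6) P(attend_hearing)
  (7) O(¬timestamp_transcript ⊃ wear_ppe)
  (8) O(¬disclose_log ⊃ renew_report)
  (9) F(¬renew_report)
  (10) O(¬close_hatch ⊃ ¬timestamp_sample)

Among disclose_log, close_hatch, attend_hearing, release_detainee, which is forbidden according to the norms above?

release_detainee

By case analysis on ¬timestamp_transcript: premise 7 gives O(¬timestamp_transcript ⊃ wear_ppe) and premise 4 gives O(timestamp_transcript ⊃ wear_ppe), so O(wear_ppe) either way.
Premise 5 is O(arm_system ⊃ ¬wear_ppe); contrapositively O(wear_ppe ⊃ ¬arm_system). Since O(wear_ppe) holds, K gives O(¬arm_system).
The contrapositive of premise 1 (O(timestamp_sample ⊃ arm_system)) is O(¬arm_system ⊃ ¬timestamp_sample), and O(¬arm_system) is already established, so O(¬timestamp_sample).
Applying K to premise 2 (O(¬timestamp_sample ⊃ ¬declare_conflict)) and O(¬timestamp_sample) yields O(¬declare_conflict).
The contrapositive of premise 3 (O(release_detainee ⊃ declare_conflict)) is O(¬declare_conflict ⊃ ¬release_detainee), and O(¬declare_conflict) is already established, so O(¬release_detainee).
So O(¬release_detainee) holds, i.e. release_detainee is forbidden. None of the other listed options is forbidden under the premises.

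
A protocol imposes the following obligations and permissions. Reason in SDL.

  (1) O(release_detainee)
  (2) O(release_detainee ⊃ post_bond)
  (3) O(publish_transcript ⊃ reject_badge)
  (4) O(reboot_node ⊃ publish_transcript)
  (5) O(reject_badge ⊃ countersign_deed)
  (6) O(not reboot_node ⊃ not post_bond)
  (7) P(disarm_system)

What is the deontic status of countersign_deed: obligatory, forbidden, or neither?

Obligatory

Premise 1 gives O(release_detainee).
With premise 2, O(release_detainee ⊃ post_bond), the K-axiom yields O(post_bond).
Premise 6, O(not reboot_node ⊃ not post_bond), contraposes to O(post_bond ⊃ reboot_node); with O(post_bond) we get O(reboot_node).
Premise 4 is O(reboot_node ⊃ publish_transcript); since O(reboot_node), deontic closure gives O(publish_transcript).
Applying K to premise 3 (O(publish_transcript ⊃ reject_badge)) and O(publish_transcript) yields O(reject_badge).
Applying K to premise 5 (O(reject_badge ⊃ countersign_deed)) and O(reject_badge) yields O(countersign_deed).
Premise 7 does not contribute to this derivation.
Hence countersign_deed is obligatory.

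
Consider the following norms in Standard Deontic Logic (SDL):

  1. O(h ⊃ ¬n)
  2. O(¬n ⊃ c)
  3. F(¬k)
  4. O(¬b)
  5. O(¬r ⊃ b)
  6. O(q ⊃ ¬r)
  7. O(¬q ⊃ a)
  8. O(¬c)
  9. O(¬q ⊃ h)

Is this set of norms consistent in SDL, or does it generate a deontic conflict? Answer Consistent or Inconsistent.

From premise 8 we have O(¬c).
Premise 2 is O(¬n ⊃ c); contrapositively O(¬c ⊃ n). Since O(¬c) holds, K gives O(n).
Premise 1, O(h ⊃ ¬n), contraposes to O(n ⊃ ¬h); with O(n) we get O(¬h).
Premise 9, O(¬q ⊃ h), contraposes to O(¬h ⊃ q); with O(¬h) we get O(q).
From O(q) and premise 6, O(q ⊃ ¬r), we obtain O(¬r).
From O(¬r) and premise 5, O(¬r ⊃ b), we obtain O(b).
But premise 4 directly asserts O(¬b).
We now have both O(b) and O(¬b) — b is simultaneously obligatory and forbidden, violating the D-axiom.

Inconsistent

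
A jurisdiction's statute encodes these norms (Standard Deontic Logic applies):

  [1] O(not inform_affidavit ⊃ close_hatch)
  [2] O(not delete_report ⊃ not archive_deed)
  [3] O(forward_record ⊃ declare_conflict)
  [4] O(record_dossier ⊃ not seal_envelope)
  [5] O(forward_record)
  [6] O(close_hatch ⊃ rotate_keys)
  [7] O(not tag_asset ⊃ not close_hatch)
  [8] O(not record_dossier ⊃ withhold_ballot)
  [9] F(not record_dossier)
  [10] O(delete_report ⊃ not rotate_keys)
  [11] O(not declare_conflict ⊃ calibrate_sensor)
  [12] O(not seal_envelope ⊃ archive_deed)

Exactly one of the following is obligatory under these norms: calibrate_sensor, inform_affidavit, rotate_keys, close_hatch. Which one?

inform_affidavit

Premise 9, F(not record_dossier), is equivalent to O(record_dossier).
Premise 4 is O(record_dossier ⊃ not seal_envelope); since O(record_dossier), deontic closure gives O(not seal_envelope).
Premise 12 is O(not seal_envelope ⊃ archive_deed); since O(not seal_envelope), deontic closure gives O(archive_deed).
The contrapositive of premise 2 (O(not delete_report ⊃ not archive_deed)) is O(archive_deed ⊃ delete_report), and O(archive_deed) is already established, so O(delete_report).
Premise 10 is O(delete_report ⊃ not rotate_keys); since O(delete_report), deontic closure gives O(not rotate_keys).
Premise 6 is O(close_hatch ⊃ rotate_keys); contrapositively O(not rotate_keys ⊃ not close_hatch). Since O(not rotate_keys) holds, K gives O(not close_hatch).
The contrapositive of premise 1 (O(not inform_affidavit ⊃ close_hatch)) is O(not close_hatch ⊃ inform_affidavit), and O(not close_hatch) is already established, so O(inform_affidavit).
So O(inform_affidavit) holds — inform_affidavit is obligatory. None of the other listed options is made obligatory by any chain of premises.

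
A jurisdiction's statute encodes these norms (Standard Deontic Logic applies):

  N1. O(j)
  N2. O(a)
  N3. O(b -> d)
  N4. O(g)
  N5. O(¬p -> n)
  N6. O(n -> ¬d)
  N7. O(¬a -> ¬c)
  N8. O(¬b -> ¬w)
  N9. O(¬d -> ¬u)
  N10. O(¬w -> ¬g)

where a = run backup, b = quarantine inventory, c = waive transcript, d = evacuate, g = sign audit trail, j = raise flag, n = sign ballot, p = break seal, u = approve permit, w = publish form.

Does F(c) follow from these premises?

No

Premise 7 is O(¬a -> ¬c), but O(¬a) is not derivable from the premises, so it does not yield O(¬c).
No other premise forces O(¬c). An ideal world satisfying every premise can still have c true, so F(c) is not derivable.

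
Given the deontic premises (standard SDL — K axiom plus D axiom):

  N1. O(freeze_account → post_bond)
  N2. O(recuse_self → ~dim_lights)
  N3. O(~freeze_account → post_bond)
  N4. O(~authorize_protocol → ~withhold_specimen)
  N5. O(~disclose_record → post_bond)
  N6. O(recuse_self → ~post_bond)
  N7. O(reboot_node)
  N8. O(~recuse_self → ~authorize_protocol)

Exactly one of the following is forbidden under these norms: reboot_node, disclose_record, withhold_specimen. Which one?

withhold_specimen

Premises 3 and 1 cover both cases: O(~freeze_account → post_bond) and O(freeze_account → post_bond). Since ~freeze_account ∨ freeze_account is a tautology, O(post_bond) follows.
Premise 6, O(recuse_self → ~post_bond), contraposes to O(post_bond → ~recuse_self); with O(post_bond) we get O(~recuse_self).
Premise 8 is O(~recuse_self → ~authorize_protocol); since O(~recuse_self), deontic closure gives O(~authorize_protocol).
Premise 4 is O(~authorize_protocol → ~withhold_specimen); since O(~authorize_protocol), deontic closure gives O(~withhold_specimen).
So O(~withhold_specimen) holds, i.e. withhold_specimen is forbidden. None of the other listed options is forbidden under the premises.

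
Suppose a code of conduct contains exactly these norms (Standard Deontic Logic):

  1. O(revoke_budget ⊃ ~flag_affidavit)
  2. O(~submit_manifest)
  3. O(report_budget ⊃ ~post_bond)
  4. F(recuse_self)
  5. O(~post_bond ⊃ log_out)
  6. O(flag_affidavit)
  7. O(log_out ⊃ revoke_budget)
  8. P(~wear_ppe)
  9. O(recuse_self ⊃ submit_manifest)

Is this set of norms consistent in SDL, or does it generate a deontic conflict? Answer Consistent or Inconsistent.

Premise 9 is O(recuse_self ⊃ submit_manifest), but O(recuse_self) is not derivable from the premises, so it does not yield O(submit_manifest).
So O(submit_manifest) is not derivable, and the apparent clash with O(~submit_manifest) does not arise.
A world satisfying every obligation exists (e.g. flag_affidavit=true, log_out=false, post_bond=true, recuse_self=false, report_budget=false, revoke_budget=false, submit_manifest=false, wear_ppe=false); no atom is both obligatory and forbidden, so the set is consistent.

Consistent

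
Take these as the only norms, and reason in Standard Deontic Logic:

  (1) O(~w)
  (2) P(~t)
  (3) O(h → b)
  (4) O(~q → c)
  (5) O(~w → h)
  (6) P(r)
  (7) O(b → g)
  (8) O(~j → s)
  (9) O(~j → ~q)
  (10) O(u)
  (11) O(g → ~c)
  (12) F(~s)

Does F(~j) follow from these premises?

Yes

Premise 1 gives O(~w).
With premise 5, O(~w → h), the K-axiom yields O(h).
From O(h) and premise 3, O(h → b), we obtain O(b).
Applying K to premise 7 (O(b → g)) and O(b) yields O(g).
With premise 11, O(g → ~c), the K-axiom yields O(~c).
Premise 4 is O(~q → c); contrapositively O(~c → q). Since O(~c) holds, K gives O(q).
Premise 9 is O(~j → ~q); contrapositively O(q → j). Since O(q) holds, K gives O(j).
Premises 2, 6, 8, 10, 12 do not contribute to this derivation.
So O(j) holds, i.e. F(~j). The claim follows.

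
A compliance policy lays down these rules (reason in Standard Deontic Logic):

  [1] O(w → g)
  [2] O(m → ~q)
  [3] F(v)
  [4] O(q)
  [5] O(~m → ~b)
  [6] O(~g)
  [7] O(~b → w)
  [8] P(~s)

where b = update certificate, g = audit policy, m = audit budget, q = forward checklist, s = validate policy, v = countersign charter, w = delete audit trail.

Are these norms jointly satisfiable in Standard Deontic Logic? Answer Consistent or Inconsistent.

Inconsistent

From premise 6 we have O(~g).
The contrapositive of premise 1 (O(w → g)) is O(~g → ~w), and O(~g) is already established, so O(~w).
Premise 7 is O(~b → w); contrapositively O(~w → b). Since O(~w) holds, K gives O(b).
Premise 5 is O(~m → ~b); contrapositively O(b → m). Since O(b) holds, K gives O(m).
Applying K to premise 2 (O(m → ~q)) and O(m) yields O(~q).
However, premise 4 gives O(q).
We now have both O(~q) and O(q) — q is simultaneously obligatory and forbidden, violating the D-axiom.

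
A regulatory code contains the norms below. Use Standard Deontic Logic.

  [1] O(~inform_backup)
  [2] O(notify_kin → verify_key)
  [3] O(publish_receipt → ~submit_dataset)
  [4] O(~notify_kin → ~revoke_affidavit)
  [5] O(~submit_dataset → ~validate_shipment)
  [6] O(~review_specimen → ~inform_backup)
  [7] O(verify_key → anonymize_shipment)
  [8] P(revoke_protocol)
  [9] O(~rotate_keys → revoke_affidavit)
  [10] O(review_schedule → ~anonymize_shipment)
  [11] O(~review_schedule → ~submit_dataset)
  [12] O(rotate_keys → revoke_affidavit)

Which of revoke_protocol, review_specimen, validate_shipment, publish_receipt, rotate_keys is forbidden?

validate_shipment

Premises 12 and 9 are O(rotate_keys → revoke_affidavit) and O(~rotate_keys → revoke_affidavit); every ideal world satisfies rotate_keys or ~rotate_keys, so in either case revoke_affidavit holds — hence O(revoke_affidavit).
Premise 4, O(~notify_kin → ~revoke_affidavit), contraposes to O(revoke_affidavit → notify_kin); with O(revoke_affidavit) we get O(notify_kin).
With premise 2, O(notify_kin → verify_key), the K-axiom yields O(verify_key).
Premise 7 is O(verify_key → anonymize_shipment); since O(verify_key), deontic closure gives O(anonymize_shipment).
Premise 10 is O(review_schedule → ~anonymize_shipment); contrapositively O(anonymize_shipment → ~review_schedule). Since O(anonymize_shipment) holds, K gives O(~review_schedule).
From O(~review_schedule) and premise 11, O(~review_schedule → ~submit_dataset), we obtain O(~submit_dataset).
Applying K to premise 5 (O(~submit_dataset → ~validate_shipment)) and O(~submit_dataset) yields O(~validate_shipment).
So O(~validate_shipment) holds, i.e. validate_shipment is forbidden. None of the other listed options is forbidden under the premises.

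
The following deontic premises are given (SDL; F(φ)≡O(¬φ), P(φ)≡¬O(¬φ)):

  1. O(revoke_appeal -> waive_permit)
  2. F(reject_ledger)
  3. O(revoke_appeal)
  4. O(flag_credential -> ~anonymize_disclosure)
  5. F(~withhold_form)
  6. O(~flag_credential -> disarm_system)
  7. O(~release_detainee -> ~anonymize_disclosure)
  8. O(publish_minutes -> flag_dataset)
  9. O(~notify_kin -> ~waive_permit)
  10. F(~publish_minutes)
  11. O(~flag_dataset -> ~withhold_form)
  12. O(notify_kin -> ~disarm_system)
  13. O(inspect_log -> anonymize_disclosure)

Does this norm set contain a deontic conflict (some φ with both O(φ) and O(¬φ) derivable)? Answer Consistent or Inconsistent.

Premise 11 is O(~flag_dataset -> ~withhold_form), but O(~flag_dataset) is not derivable from the premises, so it does not yield O(~withhold_form).
So O(~withhold_form) is not derivable, and the apparent clash with O(withhold_form) does not arise.
A world satisfying every obligation exists (e.g. anonymize_disclosure=false, disarm_system=false, flag_credential=true, flag_dataset=true, inspect_log=false, notify_kin=true, publish_minutes=true, reject_ledger=false, release_detainee=false, revoke_appeal=true, waive_permit=true, withhold_form=true); no atom is both obligatory and forbidden, so the set is consistent.

Consistent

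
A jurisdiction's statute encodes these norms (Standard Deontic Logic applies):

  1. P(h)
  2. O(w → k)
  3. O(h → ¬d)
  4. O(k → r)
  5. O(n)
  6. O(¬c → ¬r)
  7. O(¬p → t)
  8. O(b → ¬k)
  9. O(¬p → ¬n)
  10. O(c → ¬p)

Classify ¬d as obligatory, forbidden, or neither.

Neither

Premise 3 is O(h → ¬d), but O(h) is not derivable from the premises (the permission P(h) asserts only ¬O(¬h), not O(h)), so it does not yield O(¬d).
No premise or chain of K-axiom applications forces O(¬d), and none forces O(d). So ¬d is neither obligatory nor forbidden under these norms.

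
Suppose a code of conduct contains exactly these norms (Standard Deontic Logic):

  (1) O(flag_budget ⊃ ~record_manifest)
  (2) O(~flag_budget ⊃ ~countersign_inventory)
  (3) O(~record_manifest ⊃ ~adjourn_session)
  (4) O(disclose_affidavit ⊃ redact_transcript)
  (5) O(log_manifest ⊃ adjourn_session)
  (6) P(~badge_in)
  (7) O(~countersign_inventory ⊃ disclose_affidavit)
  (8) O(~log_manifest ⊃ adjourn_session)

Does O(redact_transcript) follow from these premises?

Premises 5 and 8 are O(log_manifest ⊃ adjourn_session) and O(~log_manifest ⊃ adjourn_session); every ideal world satisfies log_manifest or ~log_manifest, so in either case adjourn_session holds — hence O(adjourn_session).
Premise 3 is O(~record_manifest ⊃ ~adjourn_session); contrapositively O(adjourn_session ⊃ record_manifest). Since O(adjourn_session) holds, K gives O(record_manifest).
Premise 1, O(flag_budget ⊃ ~record_manifest), contraposes to O(record_manifest ⊃ ~flag_budget); with O(record_manifest) we get O(~flag_budget).
Applying K to premise 2 (O(~flag_budget ⊃ ~countersign_inventory)) and O(~flag_budget) yields O(~countersign_inventory).
With premise 7, O(~countersign_inventory ⊃ disclose_affidavit), the K-axiom yields O(disclose_affidavit).
Premise 4 is O(disclose_affidavit ⊃ redact_transcript); since O(disclose_affidavit), deontic closure gives O(redact_transcript).
Premise 6 does not contribute to this derivation.
So O(redact_transcript) follows.

Yes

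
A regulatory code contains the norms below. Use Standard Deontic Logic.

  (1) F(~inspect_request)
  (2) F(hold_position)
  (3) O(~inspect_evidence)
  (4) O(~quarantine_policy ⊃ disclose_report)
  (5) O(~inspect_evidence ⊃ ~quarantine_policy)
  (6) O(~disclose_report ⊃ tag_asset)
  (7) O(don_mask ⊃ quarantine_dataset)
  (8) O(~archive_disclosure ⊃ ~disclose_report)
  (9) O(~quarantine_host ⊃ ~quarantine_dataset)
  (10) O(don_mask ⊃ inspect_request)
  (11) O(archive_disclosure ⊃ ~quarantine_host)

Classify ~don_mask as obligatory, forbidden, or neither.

Obligatory

Premise 3 gives O(~inspect_evidence).
Applying K to premise 5 (O(~inspect_evidence ⊃ ~quarantine_policy)) and O(~inspect_evidence) yields O(~quarantine_policy).
Premise 4 is O(~quarantine_policy ⊃ disclose_report); since O(~quarantine_policy), deontic closure gives O(disclose_report).
Premise 8, O(~archive_disclosure ⊃ ~disclose_report), contraposes to O(disclose_report ⊃ archive_disclosure); with O(disclose_report) we get O(archive_disclosure).
With premise 11, O(archive_disclosure ⊃ ~quarantine_host), the K-axiom yields O(~quarantine_host).
Applying K to premise 9 (O(~quarantine_host ⊃ ~quarantine_dataset)) and O(~quarantine_host) yields O(~quarantine_dataset).
Premise 7, O(don_mask ⊃ quarantine_dataset), contraposes to O(~quarantine_dataset ⊃ ~don_mask); with O(~quarantine_dataset) we get O(~don_mask).
Premises 1, 2, 6, 10 do not contribute to this derivation.
Hence ~don_mask is obligatory.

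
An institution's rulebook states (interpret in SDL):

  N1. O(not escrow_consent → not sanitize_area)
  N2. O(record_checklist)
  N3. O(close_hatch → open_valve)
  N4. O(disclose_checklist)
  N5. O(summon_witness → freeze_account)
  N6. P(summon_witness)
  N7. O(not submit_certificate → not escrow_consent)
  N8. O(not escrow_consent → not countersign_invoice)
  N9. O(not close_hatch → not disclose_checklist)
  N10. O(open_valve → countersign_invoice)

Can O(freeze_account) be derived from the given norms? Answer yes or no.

No

Premise 5 is O(summon_witness → freeze_account), but O(summon_witness) is not derivable from the premises (the permission P(summon_witness) asserts only not O(not summon_witness), not O(summon_witness)), so it does not yield O(freeze_account).
No other premise forces O(freeze_account). An ideal world satisfying every premise can still have freeze_account false, so O(freeze_account) is not derivable.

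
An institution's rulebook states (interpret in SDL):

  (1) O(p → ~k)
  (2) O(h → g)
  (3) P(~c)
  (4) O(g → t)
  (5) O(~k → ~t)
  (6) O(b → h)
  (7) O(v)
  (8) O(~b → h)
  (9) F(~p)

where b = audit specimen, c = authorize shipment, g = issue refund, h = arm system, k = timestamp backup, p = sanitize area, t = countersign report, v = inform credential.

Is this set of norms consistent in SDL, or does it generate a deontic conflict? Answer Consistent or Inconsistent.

Premises 8 and 6 are O(~b → h) and O(b → h); every ideal world satisfies ~b or b, so in either case h holds — hence O(h).
Premise 2 is O(h → g); since O(h), deontic closure gives O(g).
With premise 4, O(g → t), the K-axiom yields O(t).
Premise 5 is O(~k → ~t); contrapositively O(t → k). Since O(t) holds, K gives O(k).
The contrapositive of premise 1 (O(p → ~k)) is O(k → ~p), and O(k) is already established, so O(~p).
However, F(~p) at premise 9 amounts to O(p).
We now have both O(~p) and O(p) — p is simultaneously obligatory and forbidden, violating the D-axiom.

Inconsistent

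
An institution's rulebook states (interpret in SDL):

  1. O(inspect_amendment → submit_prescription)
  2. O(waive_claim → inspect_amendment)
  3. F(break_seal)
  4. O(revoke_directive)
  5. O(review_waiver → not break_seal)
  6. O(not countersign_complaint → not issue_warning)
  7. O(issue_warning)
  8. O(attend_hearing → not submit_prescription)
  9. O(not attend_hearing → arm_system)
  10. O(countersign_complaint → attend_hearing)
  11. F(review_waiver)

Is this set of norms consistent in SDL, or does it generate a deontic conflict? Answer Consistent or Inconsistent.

Premise 5 is O(review_waiver → not break_seal); even if O(not break_seal) held, inferring O(review_waiver) would be affirming the consequent — invalid.
So O(review_waiver) is not derivable, and the apparent clash with O(not review_waiver) does not arise.
A world satisfying every obligation exists (e.g. arm_system=false, attend_hearing=true, break_seal=false, countersign_complaint=true, inspect_amendment=false, issue_warning=true, review_waiver=false, revoke_directive=true, submit_prescription=false, waive_claim=false); no atom is both obligatory and forbidden, so the set is consistent.

Consistent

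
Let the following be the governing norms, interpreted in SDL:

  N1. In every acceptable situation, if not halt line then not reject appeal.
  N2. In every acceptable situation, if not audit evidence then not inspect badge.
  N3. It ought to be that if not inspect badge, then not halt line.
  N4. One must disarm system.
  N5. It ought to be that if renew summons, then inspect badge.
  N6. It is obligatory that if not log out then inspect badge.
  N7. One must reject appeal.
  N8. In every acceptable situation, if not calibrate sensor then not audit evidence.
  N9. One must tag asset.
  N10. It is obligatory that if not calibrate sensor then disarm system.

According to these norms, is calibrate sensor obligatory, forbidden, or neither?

Obligatory

From premise 7 we have O(reject_appeal).
Premise 1 is O(¬halt_line → ¬reject_appeal); contrapositively O(reject_appeal → halt_line). Since O(reject_appeal) holds, K gives O(halt_line).
Premise 3, O(¬inspect_badge → ¬halt_line), contraposes to O(halt_line → inspect_badge); with O(halt_line) we get O(inspect_badge).
The contrapositive of premise 2 (O(¬audit_evidence → ¬inspect_badge)) is O(inspect_badge → audit_evidence), and O(inspect_badge) is already established, so O(audit_evidence).
Premise 8, O(¬calibrate_sensor → ¬audit_evidence), contraposes to O(audit_evidence → calibrate_sensor); with O(audit_evidence) we get O(calibrate_sensor).
Premises 4, 5, 6, 9, 10 do not contribute to this derivation.
Hence calibrate_sensor is obligatory.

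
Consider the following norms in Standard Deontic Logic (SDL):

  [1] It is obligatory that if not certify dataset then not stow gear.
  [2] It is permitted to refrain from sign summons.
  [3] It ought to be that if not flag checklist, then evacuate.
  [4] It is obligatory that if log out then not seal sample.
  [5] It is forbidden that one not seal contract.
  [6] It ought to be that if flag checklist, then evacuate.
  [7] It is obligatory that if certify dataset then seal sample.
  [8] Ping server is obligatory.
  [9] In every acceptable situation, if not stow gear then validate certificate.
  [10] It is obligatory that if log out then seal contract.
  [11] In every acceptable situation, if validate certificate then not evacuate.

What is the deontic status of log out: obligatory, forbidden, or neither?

Premises 3 and 6 are O(¬flag_checklist → evacuate) and O(flag_checklist → evacuate); every ideal world satisfies ¬flag_checklist or flag_checklist, so in either case evacuate holds — hence O(evacuate).
The contrapositive of premise 11 (O(validate_certificate → ¬evacuate)) is O(evacuate → ¬validate_certificate), and O(evacuate) is already established, so O(¬validate_certificate).
Premise 9, O(¬stow_gear → validate_certificate), contraposes to O(¬validate_certificate → stow_gear); with O(¬validate_certificate) we get O(stow_gear).
Premise 1 is O(¬certify_dataset → ¬stow_gear); contrapositively O(stow_gear → certify_dataset). Since O(stow_gear) holds, K gives O(certify_dataset).
From O(certify_dataset) and premise 7, O(certify_dataset → seal_sample), we obtain O(seal_sample).
Premise 4, O(log_out → ¬seal_sample), contraposes to O(seal_sample → ¬log_out); with O(seal_sample) we get O(¬log_out).
Premises 2, 5, 8, 10 do not contribute to this derivation.
Thus O(¬log_out), which is F(log_out): log_out is forbidden.

Forbidden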